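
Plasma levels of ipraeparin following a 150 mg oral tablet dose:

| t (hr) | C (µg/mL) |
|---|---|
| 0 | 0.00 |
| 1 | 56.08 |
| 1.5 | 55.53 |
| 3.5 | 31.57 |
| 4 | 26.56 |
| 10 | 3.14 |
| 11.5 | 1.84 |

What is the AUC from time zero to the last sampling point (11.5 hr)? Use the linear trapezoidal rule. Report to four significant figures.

AUC = 250.4 µg/mL·hr

Trapezoidal AUC_0→11.5:
  [0→1]: (0.00+56.08)/2 × 1 = 28.04
  [1→1.5]: (56.08+55.53)/2 × 0.5 = 27.9025
  [1.5→3.5]: (55.53+31.57)/2 × 2 = 87.1
  [3.5→4]: (31.57+26.56)/2 × 0.5 = 14.5325
  [4→10]: (26.56+3.14)/2 × 6 = 89.1
  [10→11.5]: (3.14+1.84)/2 × 1.5 = 3.735
  Sum = 250.41 µg/mL·hr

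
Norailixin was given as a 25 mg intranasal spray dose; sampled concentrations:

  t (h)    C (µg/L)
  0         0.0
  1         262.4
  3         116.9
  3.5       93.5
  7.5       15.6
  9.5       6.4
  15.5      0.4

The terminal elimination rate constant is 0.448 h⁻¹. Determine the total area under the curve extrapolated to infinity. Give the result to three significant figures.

AUC = 825 µg/L·h

Trapezoidal AUC_0→15.5:
  [0→1]: (0.0+262.4)/2 × 1 = 131.2
  [1→3]: (262.4+116.9)/2 × 2 = 379.3
  [3→3.5]: (116.9+93.5)/2 × 0.5 = 52.6
  [3.5→7.5]: (93.5+15.6)/2 × 4 = 218.2
  [7.5→9.5]: (15.6+6.4)/2 × 2 = 22.0
  [9.5→15.5]: (6.4+0.4)/2 × 6 = 20.4
  Sum = 823.7 µg/L·h
Extrapolated tail: C_last / k_e = 0.4 / 0.448 = 0.893
AUC_0→∞ = 823.7 + 0.893 = 824.593 µg/L·h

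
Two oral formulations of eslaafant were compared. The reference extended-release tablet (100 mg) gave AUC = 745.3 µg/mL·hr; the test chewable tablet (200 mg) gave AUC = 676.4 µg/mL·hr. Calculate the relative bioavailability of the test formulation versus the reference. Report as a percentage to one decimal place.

F_rel = 45.4%

F_rel = (AUC_test/D_test) / (AUC_ref/D_ref)
      = (676.4/200) / (745.3/100)
      = 3.382 / 7.453 = 0.4538 = 45.38%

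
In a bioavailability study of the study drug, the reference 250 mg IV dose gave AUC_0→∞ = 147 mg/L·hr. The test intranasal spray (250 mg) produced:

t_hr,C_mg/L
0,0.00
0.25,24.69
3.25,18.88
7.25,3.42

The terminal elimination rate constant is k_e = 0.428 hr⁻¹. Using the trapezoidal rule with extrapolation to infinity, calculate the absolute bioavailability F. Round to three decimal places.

Trapezoidal AUC_0→7.25 (intranasal spray):
  [0→0.25]: (0.00+24.69)/2 × 0.25 = 3.08625
  [0.25→3.25]: (24.69+18.88)/2 × 3 = 65.355
  [3.25→7.25]: (18.88+3.42)/2 × 4 = 44.6
  Sum = 113.04125 mg/L·hr
Tail: C_last/k_e = 3.42/0.428 = 7.991
AUC_0→∞ (intranasal spray) = 113.04125 + 7.991 = 121.03225 mg/L·hr
F = (AUC_ev/D_ev)/(AUC_iv/D_iv) = (121.03225/250)/(147/250) = 0.484129/0.588 = 0.8233

F = 0.823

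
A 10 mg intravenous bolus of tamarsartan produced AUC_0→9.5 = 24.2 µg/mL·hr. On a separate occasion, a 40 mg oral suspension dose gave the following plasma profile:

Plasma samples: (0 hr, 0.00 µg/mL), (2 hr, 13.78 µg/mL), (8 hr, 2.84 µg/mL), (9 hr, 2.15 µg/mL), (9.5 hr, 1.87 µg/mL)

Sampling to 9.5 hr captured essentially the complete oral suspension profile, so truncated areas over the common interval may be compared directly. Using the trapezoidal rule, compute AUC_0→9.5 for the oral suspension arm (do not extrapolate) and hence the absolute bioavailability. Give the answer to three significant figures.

Trapezoidal AUC_0→9.5 (oral suspension):
  [0→2]: (0.00+13.78)/2 × 2 = 13.78
  [2→8]: (13.78+2.84)/2 × 6 = 49.86
  [8→9]: (2.84+2.15)/2 × 1 = 2.495
  [9→9.5]: (2.15+1.87)/2 × 0.5 = 1.005
  Sum = 67.14 µg/mL·hr
F = (AUC_ev/D_ev)/(AUC_iv/D_iv) = (67.14/40)/(24.2/10) = 1.6785/2.42 = 0.6936

F = 0.694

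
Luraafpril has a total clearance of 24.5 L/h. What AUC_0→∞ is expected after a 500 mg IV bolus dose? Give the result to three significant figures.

AUC = 20.4 mg/L·h

AUC_0→∞ = Dose_iv / CL
        = 500 / 24.5 = 20.4082 mg/L·h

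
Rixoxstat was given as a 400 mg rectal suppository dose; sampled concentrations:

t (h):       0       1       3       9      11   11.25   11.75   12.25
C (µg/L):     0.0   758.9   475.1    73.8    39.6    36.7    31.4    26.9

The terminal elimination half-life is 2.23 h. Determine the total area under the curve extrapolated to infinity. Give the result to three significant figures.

Trapezoidal AUC_0→12.25:
  [0→1]: (0.0+758.9)/2 × 1 = 379.45
  [1→3]: (758.9+475.1)/2 × 2 = 1234.0
  [3→9]: (475.1+73.8)/2 × 6 = 1646.7
  [9→11]: (73.8+39.6)/2 × 2 = 113.4
  [11→11.25]: (39.6+36.7)/2 × 0.25 = 9.5375
  [11.25→11.75]: (36.7+31.4)/2 × 0.5 = 17.025
  [11.75→12.25]: (31.4+26.9)/2 × 0.5 = 14.575
  Sum = 3414.6875 µg/L·h
k_e = ln2 / t½ = 0.693147 / 2.23 = 0.3108 h^-1
Extrapolated tail: C_last / k_e = 26.9 / 0.3108 = 86.551
AUC_0→∞ = 3414.6875 + 86.551 = 3501.2385 µg/L·h

AUC = 3500 µg/L·h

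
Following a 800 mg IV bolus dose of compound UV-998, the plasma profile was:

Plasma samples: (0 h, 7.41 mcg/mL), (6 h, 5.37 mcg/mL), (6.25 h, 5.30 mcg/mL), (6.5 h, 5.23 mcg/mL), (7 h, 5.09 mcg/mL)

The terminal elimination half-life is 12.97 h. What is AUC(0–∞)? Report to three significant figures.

Trapezoidal AUC_0→7:
  [0→6]: (7.41+5.37)/2 × 6 = 38.34
  [6→6.25]: (5.37+5.30)/2 × 0.25 = 1.33375
  [6.25→6.5]: (5.30+5.23)/2 × 0.25 = 1.31625
  [6.5→7]: (5.23+5.09)/2 × 0.5 = 2.58
  Sum = 43.57 mcg/mL·h
k_e = ln2 / t½ = 0.693147 / 12.97 = 0.0534 h^-1
Extrapolated tail: C_last / k_e = 5.09 / 0.0534 = 95.318
AUC_0→∞ = 43.57 + 95.318 = 138.888 mcg/mL·h

AUC = 139 mcg/mL·h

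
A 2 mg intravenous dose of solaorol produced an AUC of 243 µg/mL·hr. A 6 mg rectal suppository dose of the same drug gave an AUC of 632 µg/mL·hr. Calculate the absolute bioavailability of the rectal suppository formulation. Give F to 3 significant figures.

F = (AUC_ev / D_ev) / (AUC_iv / D_iv)
  = (632/6) / (243/2)
  = 105.333 / 121.5 = 0.8669

F = 0.867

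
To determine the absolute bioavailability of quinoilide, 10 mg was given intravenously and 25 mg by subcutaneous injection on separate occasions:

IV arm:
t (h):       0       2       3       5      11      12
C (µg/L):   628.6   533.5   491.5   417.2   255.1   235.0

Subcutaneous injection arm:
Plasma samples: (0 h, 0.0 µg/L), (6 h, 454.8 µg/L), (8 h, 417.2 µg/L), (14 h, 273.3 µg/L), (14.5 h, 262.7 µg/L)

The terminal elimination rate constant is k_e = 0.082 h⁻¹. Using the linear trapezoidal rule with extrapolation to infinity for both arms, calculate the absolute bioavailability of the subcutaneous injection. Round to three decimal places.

F = 0.397

Trapezoidal AUC_0→12 (IV):
  [0→2]: (628.6+533.5)/2 × 2 = 1162.1
  [2→3]: (533.5+491.5)/2 × 1 = 512.5
  [3→5]: (491.5+417.2)/2 × 2 = 908.7
  [5→11]: (417.2+255.1)/2 × 6 = 2016.9
  [11→12]: (255.1+235.0)/2 × 1 = 245.05
  Sum = 4845.25 µg/L·h
IV tail: 235.0/0.082 = 2865.854; AUC_iv,0→∞ = 4845.25 + 2865.854 = 7711.104 µg/L·h
Trapezoidal AUC_0→14.5 (subcutaneous injection):
  [0→6]: (0.0+454.8)/2 × 6 = 1364.4
  [6→8]: (454.8+417.2)/2 × 2 = 872.0
  [8→14]: (417.2+273.3)/2 × 6 = 2071.5
  [14→14.5]: (273.3+262.7)/2 × 0.5 = 134.0
  Sum = 4441.9 µg/L·h
subcutaneous injection tail: 262.7/0.082 = 3203.659; AUC_ev,0→∞ = 4441.9 + 3203.659 = 7645.559 µg/L·h
F = (AUC_ev/D_ev)/(AUC_iv/D_iv) = (7645.559/25)/(7711.104/10) = 305.82236/771.1104 = 0.3966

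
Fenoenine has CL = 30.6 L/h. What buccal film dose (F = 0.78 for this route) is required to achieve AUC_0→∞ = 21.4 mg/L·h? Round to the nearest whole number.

Dose = 840 mg

Dose = CL × AUC_0→∞ / F
     = 30.6 × 21.4 / 0.78 = 839.538 mg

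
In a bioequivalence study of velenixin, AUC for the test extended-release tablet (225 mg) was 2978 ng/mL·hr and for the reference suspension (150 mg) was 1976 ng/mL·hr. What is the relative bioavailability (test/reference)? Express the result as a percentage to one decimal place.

F_rel = 100.5%

F_rel = (AUC_test/D_test) / (AUC_ref/D_ref)
      = (2978/225) / (1976/150)
      = 13.2356 / 13.1733 = 1.0047 = 100.47%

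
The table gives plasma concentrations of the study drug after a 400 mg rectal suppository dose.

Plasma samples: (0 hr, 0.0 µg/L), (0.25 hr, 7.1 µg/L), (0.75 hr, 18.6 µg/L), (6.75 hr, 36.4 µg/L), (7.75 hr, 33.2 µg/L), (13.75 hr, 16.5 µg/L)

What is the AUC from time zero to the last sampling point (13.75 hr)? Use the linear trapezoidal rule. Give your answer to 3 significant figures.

AUC = 356 µg/L·hr

Trapezoidal AUC_0→13.75:
  [0→0.25]: (0.0+7.1)/2 × 0.25 = 0.8875
  [0.25→0.75]: (7.1+18.6)/2 × 0.5 = 6.425
  [0.75→6.75]: (18.6+36.4)/2 × 6 = 165.0
  [6.75→7.75]: (36.4+33.2)/2 × 1 = 34.8
  [7.75→13.75]: (33.2+16.5)/2 × 6 = 149.1
  Sum = 356.2125 µg/L·hr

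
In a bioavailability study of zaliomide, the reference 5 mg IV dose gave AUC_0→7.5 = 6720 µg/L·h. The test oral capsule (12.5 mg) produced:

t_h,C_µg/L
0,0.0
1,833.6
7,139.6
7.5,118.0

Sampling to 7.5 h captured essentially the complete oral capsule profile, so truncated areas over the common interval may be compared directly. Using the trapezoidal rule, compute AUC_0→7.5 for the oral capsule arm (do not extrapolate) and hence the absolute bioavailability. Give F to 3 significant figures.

Trapezoidal AUC_0→7.5 (oral capsule):
  [0→1]: (0.0+833.6)/2 × 1 = 416.8
  [1→7]: (833.6+139.6)/2 × 6 = 2919.6
  [7→7.5]: (139.6+118.0)/2 × 0.5 = 64.4
  Sum = 3400.8 µg/L·h
F = (AUC_ev/D_ev)/(AUC_iv/D_iv) = (3400.8/12.5)/(6720/5) = 272.064/1344 = 0.2024

F = 0.202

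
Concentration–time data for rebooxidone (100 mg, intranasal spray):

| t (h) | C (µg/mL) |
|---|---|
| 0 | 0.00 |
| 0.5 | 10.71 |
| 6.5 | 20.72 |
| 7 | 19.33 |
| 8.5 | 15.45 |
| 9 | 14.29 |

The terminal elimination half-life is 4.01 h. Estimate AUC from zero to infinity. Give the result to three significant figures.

Trapezoidal AUC_0→9:
  [0→0.5]: (0.00+10.71)/2 × 0.5 = 2.6775
  [0.5→6.5]: (10.71+20.72)/2 × 6 = 94.29
  [6.5→7]: (20.72+19.33)/2 × 0.5 = 10.0125
  [7→8.5]: (19.33+15.45)/2 × 1.5 = 26.085
  [8.5→9]: (15.45+14.29)/2 × 0.5 = 7.435
  Sum = 140.5 µg/mL·h
k_e = ln2 / t½ = 0.693147 / 4.01 = 0.1729 h^-1
Extrapolated tail: C_last / k_e = 14.29 / 0.1729 = 82.649
AUC_0→∞ = 140.5 + 82.649 = 223.149 µg/mL·h

AUC = 223 µg/mL·h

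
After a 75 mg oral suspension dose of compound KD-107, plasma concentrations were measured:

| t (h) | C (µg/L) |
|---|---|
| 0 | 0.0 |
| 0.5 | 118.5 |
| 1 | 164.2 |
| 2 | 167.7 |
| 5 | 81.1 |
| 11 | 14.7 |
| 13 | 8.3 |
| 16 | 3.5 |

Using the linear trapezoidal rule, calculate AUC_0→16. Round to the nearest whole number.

AUC = 968 µg/L·h

Trapezoidal AUC_0→16:
  [0→0.5]: (0.0+118.5)/2 × 0.5 = 29.625
  [0.5→1]: (118.5+164.2)/2 × 0.5 = 70.675
  [1→2]: (164.2+167.7)/2 × 1 = 165.95
  [2→5]: (167.7+81.1)/2 × 3 = 373.2
  [5→11]: (81.1+14.7)/2 × 6 = 287.4
  [11→13]: (14.7+8.3)/2 × 2 = 23.0
  [13→16]: (8.3+3.5)/2 × 3 = 17.7
  Sum = 967.55 µg/L·h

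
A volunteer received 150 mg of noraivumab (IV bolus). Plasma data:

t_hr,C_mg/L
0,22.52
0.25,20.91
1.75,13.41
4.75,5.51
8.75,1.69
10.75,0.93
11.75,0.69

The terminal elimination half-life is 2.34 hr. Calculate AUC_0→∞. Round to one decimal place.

AUC = 79.7 mg/L·hr

Trapezoidal AUC_0→11.75:
  [0→0.25]: (22.52+20.91)/2 × 0.25 = 5.42875
  [0.25→1.75]: (20.91+13.41)/2 × 1.5 = 25.74
  [1.75→4.75]: (13.41+5.51)/2 × 3 = 28.38
  [4.75→8.75]: (5.51+1.69)/2 × 4 = 14.4
  [8.75→10.75]: (1.69+0.93)/2 × 2 = 2.62
  [10.75→11.75]: (0.93+0.69)/2 × 1 = 0.81
  Sum = 77.37875 mg/L·hr
k_e = ln2 / t½ = 0.693147 / 2.34 = 0.2962 hr^-1
Extrapolated tail: C_last / k_e = 0.69 / 0.2962 = 2.330
AUC_0→∞ = 77.37875 + 2.330 = 79.70875 mg/L·hr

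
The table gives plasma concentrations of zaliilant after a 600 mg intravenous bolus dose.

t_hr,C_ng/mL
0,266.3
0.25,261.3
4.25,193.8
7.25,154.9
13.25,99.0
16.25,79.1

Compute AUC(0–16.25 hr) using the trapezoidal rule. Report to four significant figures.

Trapezoidal AUC_0→16.25:
  [0→0.25]: (266.3+261.3)/2 × 0.25 = 65.95
  [0.25→4.25]: (261.3+193.8)/2 × 4 = 910.2
  [4.25→7.25]: (193.8+154.9)/2 × 3 = 523.05
  [7.25→13.25]: (154.9+99.0)/2 × 6 = 761.7
  [13.25→16.25]: (99.0+79.1)/2 × 3 = 267.15
  Sum = 2528.05 ng/mL·hr

AUC = 2528 ng/mL·hr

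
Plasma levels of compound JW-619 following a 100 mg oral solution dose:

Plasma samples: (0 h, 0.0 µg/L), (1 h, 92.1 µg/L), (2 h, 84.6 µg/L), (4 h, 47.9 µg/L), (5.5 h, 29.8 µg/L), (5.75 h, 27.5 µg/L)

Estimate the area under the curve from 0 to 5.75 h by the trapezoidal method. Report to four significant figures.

AUC = 332.3 µg/L·h

Trapezoidal AUC_0→5.75:
  [0→1]: (0.0+92.1)/2 × 1 = 46.05
  [1→2]: (92.1+84.6)/2 × 1 = 88.35
  [2→4]: (84.6+47.9)/2 × 2 = 132.5
  [4→5.5]: (47.9+29.8)/2 × 1.5 = 58.275
  [5.5→5.75]: (29.8+27.5)/2 × 0.25 = 7.1625
  Sum = 332.3375 µg/L·h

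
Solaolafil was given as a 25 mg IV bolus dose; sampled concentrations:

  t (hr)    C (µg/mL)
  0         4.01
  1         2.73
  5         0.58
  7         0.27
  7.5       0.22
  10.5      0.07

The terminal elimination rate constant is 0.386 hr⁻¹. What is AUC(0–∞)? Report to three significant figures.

AUC = 11.6 µg/mL·hr

Trapezoidal AUC_0→10.5:
  [0→1]: (4.01+2.73)/2 × 1 = 3.37
  [1→5]: (2.73+0.58)/2 × 4 = 6.62
  [5→7]: (0.58+0.27)/2 × 2 = 0.85
  [7→7.5]: (0.27+0.22)/2 × 0.5 = 0.1225
  [7.5→10.5]: (0.22+0.07)/2 × 3 = 0.435
  Sum = 11.3975 µg/mL·hr
Extrapolated tail: C_last / k_e = 0.07 / 0.386 = 0.181
AUC_0→∞ = 11.3975 + 0.181 = 11.5785 µg/mL·hr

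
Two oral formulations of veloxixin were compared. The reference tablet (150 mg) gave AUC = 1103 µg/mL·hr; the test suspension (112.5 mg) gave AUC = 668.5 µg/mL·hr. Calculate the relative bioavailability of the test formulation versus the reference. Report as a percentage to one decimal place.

F_rel = 80.8%

F_rel = (AUC_test/D_test) / (AUC_ref/D_ref)
      = (668.5/112.5) / (1103/150)
      = 5.94222 / 7.35333 = 0.8081 = 80.81%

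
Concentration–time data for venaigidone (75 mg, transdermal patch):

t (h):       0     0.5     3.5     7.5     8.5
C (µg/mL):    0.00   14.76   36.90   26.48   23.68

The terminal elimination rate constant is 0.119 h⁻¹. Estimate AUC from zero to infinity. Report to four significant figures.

AUC = 432.0 µg/mL·h

Trapezoidal AUC_0→8.5:
  [0→0.5]: (0.00+14.76)/2 × 0.5 = 3.69
  [0.5→3.5]: (14.76+36.90)/2 × 3 = 77.49
  [3.5→7.5]: (36.90+26.48)/2 × 4 = 126.76
  [7.5→8.5]: (26.48+23.68)/2 × 1 = 25.08
  Sum = 233.02 µg/mL·h
Extrapolated tail: C_last / k_e = 23.68 / 0.119 = 198.992
AUC_0→∞ = 233.02 + 198.992 = 432.012 µg/mL·h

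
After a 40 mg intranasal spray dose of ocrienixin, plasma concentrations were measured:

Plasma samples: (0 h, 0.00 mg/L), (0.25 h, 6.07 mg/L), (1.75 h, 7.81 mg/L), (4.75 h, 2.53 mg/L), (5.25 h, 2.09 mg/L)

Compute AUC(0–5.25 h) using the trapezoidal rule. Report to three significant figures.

Trapezoidal AUC_0→5.25:
  [0→0.25]: (0.00+6.07)/2 × 0.25 = 0.75875
  [0.25→1.75]: (6.07+7.81)/2 × 1.5 = 10.41
  [1.75→4.75]: (7.81+2.53)/2 × 3 = 15.51
  [4.75→5.25]: (2.53+2.09)/2 × 0.5 = 1.155
  Sum = 27.83375 mg/L·h

AUC = 27.8 mg/L·h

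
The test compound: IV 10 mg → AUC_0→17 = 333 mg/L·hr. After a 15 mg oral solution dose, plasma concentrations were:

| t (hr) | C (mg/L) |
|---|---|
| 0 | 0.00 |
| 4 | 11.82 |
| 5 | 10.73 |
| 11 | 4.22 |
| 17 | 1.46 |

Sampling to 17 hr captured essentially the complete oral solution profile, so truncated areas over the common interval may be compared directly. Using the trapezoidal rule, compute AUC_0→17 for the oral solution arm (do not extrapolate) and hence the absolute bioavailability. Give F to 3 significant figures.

Trapezoidal AUC_0→17 (oral solution):
  [0→4]: (0.00+11.82)/2 × 4 = 23.64
  [4→5]: (11.82+10.73)/2 × 1 = 11.275
  [5→11]: (10.73+4.22)/2 × 6 = 44.85
  [11→17]: (4.22+1.46)/2 × 6 = 17.04
  Sum = 96.805 mg/L·hr
F = (AUC_ev/D_ev)/(AUC_iv/D_iv) = (96.805/15)/(333/10) = 6.45367/33.3 = 0.1938

F = 0.194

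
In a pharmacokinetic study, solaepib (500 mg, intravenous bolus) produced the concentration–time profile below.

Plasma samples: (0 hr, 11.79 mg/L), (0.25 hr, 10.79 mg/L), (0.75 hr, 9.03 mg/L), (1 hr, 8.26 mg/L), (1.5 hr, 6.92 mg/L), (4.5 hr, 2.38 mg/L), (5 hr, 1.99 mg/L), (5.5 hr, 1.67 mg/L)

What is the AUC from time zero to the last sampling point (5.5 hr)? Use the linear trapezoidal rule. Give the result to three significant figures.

AUC = 29.7 mg/L·hr

Trapezoidal AUC_0→5.5:
  [0→0.25]: (11.79+10.79)/2 × 0.25 = 2.8225
  [0.25→0.75]: (10.79+9.03)/2 × 0.5 = 4.955
  [0.75→1]: (9.03+8.26)/2 × 0.25 = 2.16125
  [1→1.5]: (8.26+6.92)/2 × 0.5 = 3.795
  [1.5→4.5]: (6.92+2.38)/2 × 3 = 13.95
  [4.5→5]: (2.38+1.99)/2 × 0.5 = 1.0925
  [5→5.5]: (1.99+1.67)/2 × 0.5 = 0.915
  Sum = 29.69125 mg/L·hr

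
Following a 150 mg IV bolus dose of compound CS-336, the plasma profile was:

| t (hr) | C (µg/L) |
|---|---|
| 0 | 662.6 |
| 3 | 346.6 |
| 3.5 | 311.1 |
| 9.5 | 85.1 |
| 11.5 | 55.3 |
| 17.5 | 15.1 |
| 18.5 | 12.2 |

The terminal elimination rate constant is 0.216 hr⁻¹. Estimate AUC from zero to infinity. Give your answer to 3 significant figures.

AUC = 3290 µg/L·hr

Trapezoidal AUC_0→18.5:
  [0→3]: (662.6+346.6)/2 × 3 = 1513.8
  [3→3.5]: (346.6+311.1)/2 × 0.5 = 164.425
  [3.5→9.5]: (311.1+85.1)/2 × 6 = 1188.6
  [9.5→11.5]: (85.1+55.3)/2 × 2 = 140.4
  [11.5→17.5]: (55.3+15.1)/2 × 6 = 211.2
  [17.5→18.5]: (15.1+12.2)/2 × 1 = 13.65
  Sum = 3232.075 µg/L·hr
Extrapolated tail: C_last / k_e = 12.2 / 0.216 = 56.481
AUC_0→∞ = 3232.075 + 56.481 = 3288.556 µg/L·hr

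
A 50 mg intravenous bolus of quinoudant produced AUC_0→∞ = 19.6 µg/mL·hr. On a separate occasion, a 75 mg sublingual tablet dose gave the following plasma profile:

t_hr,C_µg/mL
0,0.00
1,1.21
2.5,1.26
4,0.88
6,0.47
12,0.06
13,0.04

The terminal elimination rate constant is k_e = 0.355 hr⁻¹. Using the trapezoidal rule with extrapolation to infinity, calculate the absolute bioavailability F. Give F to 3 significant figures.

Trapezoidal AUC_0→13 (sublingual tablet):
  [0→1]: (0.00+1.21)/2 × 1 = 0.605
  [1→2.5]: (1.21+1.26)/2 × 1.5 = 1.8525
  [2.5→4]: (1.26+0.88)/2 × 1.5 = 1.605
  [4→6]: (0.88+0.47)/2 × 2 = 1.35
  [6→12]: (0.47+0.06)/2 × 6 = 1.59
  [12→13]: (0.06+0.04)/2 × 1 = 0.05
  Sum = 7.0525 µg/mL·hr
Tail: C_last/k_e = 0.04/0.355 = 0.113
AUC_0→∞ (sublingual tablet) = 7.0525 + 0.113 = 7.1655 µg/mL·hr
F = (AUC_ev/D_ev)/(AUC_iv/D_iv) = (7.1655/75)/(19.6/50) = 0.09554/0.392 = 0.2437

F = 0.244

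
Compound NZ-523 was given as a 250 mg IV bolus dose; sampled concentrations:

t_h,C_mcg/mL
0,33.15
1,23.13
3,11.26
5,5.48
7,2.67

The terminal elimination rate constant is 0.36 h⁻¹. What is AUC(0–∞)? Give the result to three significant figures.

AUC = 94.8 mcg/mL·h

Trapezoidal AUC_0→7:
  [0→1]: (33.15+23.13)/2 × 1 = 28.14
  [1→3]: (23.13+11.26)/2 × 2 = 34.39
  [3→5]: (11.26+5.48)/2 × 2 = 16.74
  [5→7]: (5.48+2.67)/2 × 2 = 8.15
  Sum = 87.42 mcg/mL·h
Extrapolated tail: C_last / k_e = 2.67 / 0.36 = 7.417
AUC_0→∞ = 87.42 + 7.417 = 94.837 mcg/mL·h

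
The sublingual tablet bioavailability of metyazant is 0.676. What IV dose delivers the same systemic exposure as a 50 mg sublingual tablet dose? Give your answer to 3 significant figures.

Systemic exposure from an extravascular dose = F × D_ev, so the equivalent IV dose is F × D_ev.
D_iv = F × D_ev = 0.676 × 50 = 33.8 mg

D_iv = 33.8 mg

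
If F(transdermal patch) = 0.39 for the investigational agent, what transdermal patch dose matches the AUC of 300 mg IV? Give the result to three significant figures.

D_transdermal = 769 mg

For equal systemic exposure: F × D_ev = D_iv
D_ev = D_iv / F = 300 / 0.39 = 769.231 mg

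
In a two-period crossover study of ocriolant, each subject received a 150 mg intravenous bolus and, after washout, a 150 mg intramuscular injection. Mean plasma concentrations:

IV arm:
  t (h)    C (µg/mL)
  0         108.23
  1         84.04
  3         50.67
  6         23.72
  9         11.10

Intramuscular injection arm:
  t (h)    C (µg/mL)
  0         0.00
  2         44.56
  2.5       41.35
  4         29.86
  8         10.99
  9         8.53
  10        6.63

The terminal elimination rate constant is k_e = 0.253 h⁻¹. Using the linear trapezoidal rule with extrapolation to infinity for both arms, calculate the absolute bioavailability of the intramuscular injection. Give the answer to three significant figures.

Trapezoidal AUC_0→9 (IV):
  [0→1]: (108.23+84.04)/2 × 1 = 96.135
  [1→3]: (84.04+50.67)/2 × 2 = 134.71
  [3→6]: (50.67+23.72)/2 × 3 = 111.585
  [6→9]: (23.72+11.10)/2 × 3 = 52.23
  Sum = 394.66 µg/mL·h
IV tail: 11.10/0.253 = 43.874; AUC_iv,0→∞ = 394.66 + 43.874 = 438.534 µg/mL·h
Trapezoidal AUC_0→10 (intramuscular injection):
  [0→2]: (0.00+44.56)/2 × 2 = 44.56
  [2→2.5]: (44.56+41.35)/2 × 0.5 = 21.4775
  [2.5→4]: (41.35+29.86)/2 × 1.5 = 53.4075
  [4→8]: (29.86+10.99)/2 × 4 = 81.7
  [8→9]: (10.99+8.53)/2 × 1 = 9.76
  [9→10]: (8.53+6.63)/2 × 1 = 7.58
  Sum = 218.485 µg/mL·h
intramuscular injection tail: 6.63/0.253 = 26.206; AUC_ev,0→∞ = 218.485 + 26.206 = 244.691 µg/mL·h
F = (AUC_ev/D_ev)/(AUC_iv/D_iv) = (244.691/150)/(438.534/150) = 1.63127/2.92356 = 0.5580

F = 0.558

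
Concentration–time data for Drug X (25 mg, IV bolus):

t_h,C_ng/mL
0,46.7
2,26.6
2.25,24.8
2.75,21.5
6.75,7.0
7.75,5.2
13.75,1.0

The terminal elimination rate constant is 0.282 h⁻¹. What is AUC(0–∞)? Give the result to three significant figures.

Trapezoidal AUC_0→13.75:
  [0→2]: (46.7+26.6)/2 × 2 = 73.3
  [2→2.25]: (26.6+24.8)/2 × 0.25 = 6.425
  [2.25→2.75]: (24.8+21.5)/2 × 0.5 = 11.575
  [2.75→6.75]: (21.5+7.0)/2 × 4 = 57.0
  [6.75→7.75]: (7.0+5.2)/2 × 1 = 6.1
  [7.75→13.75]: (5.2+1.0)/2 × 6 = 18.6
  Sum = 173.0 ng/mL·h
Extrapolated tail: C_last / k_e = 1.0 / 0.282 = 3.546
AUC_0→∞ = 173.0 + 3.546 = 176.546 ng/mL·h

AUC = 177 ng/mL·h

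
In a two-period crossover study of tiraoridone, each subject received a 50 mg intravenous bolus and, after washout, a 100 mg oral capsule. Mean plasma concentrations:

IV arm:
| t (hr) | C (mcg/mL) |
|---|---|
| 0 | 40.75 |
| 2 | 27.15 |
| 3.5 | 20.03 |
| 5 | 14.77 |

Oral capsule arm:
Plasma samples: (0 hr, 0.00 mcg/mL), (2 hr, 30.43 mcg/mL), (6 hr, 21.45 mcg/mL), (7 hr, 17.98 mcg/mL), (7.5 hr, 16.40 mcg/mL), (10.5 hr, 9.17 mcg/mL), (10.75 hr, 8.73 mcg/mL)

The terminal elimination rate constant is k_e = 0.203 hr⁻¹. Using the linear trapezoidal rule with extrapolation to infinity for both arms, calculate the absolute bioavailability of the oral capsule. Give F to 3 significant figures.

Trapezoidal AUC_0→5 (IV):
  [0→2]: (40.75+27.15)/2 × 2 = 67.9
  [2→3.5]: (27.15+20.03)/2 × 1.5 = 35.385
  [3.5→5]: (20.03+14.77)/2 × 1.5 = 26.1
  Sum = 129.385 mcg/mL·hr
IV tail: 14.77/0.203 = 72.759; AUC_iv,0→∞ = 129.385 + 72.759 = 202.144 mcg/mL·hr
Trapezoidal AUC_0→10.75 (oral capsule):
  [0→2]: (0.00+30.43)/2 × 2 = 30.43
  [2→6]: (30.43+21.45)/2 × 4 = 103.76
  [6→7]: (21.45+17.98)/2 × 1 = 19.715
  [7→7.5]: (17.98+16.40)/2 × 0.5 = 8.595
  [7.5→10.5]: (16.40+9.17)/2 × 3 = 38.355
  [10.5→10.75]: (9.17+8.73)/2 × 0.25 = 2.2375
  Sum = 203.0925 mcg/mL·hr
oral capsule tail: 8.73/0.203 = 43.005; AUC_ev,0→∞ = 203.0925 + 43.005 = 246.0975 mcg/mL·hr
F = (AUC_ev/D_ev)/(AUC_iv/D_iv) = (246.0975/100)/(202.144/50) = 2.460975/4.04288 = 0.6087

F = 0.609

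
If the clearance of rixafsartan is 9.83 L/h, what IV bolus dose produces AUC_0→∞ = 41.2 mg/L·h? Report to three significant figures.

Dose_iv = CL × AUC_0→∞
     = 9.83 × 41.2 = 404.996 mg

Dose = 405 mg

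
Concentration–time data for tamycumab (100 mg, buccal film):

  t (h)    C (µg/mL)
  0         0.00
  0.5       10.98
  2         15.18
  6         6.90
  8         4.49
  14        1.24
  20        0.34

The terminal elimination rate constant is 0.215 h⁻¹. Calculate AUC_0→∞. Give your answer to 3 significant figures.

AUC = 101 µg/mL·h

Trapezoidal AUC_0→20:
  [0→0.5]: (0.00+10.98)/2 × 0.5 = 2.745
  [0.5→2]: (10.98+15.18)/2 × 1.5 = 19.62
  [2→6]: (15.18+6.90)/2 × 4 = 44.16
  [6→8]: (6.90+4.49)/2 × 2 = 11.39
  [8→14]: (4.49+1.24)/2 × 6 = 17.19
  [14→20]: (1.24+0.34)/2 × 6 = 4.74
  Sum = 99.845 µg/mL·h
Extrapolated tail: C_last / k_e = 0.34 / 0.215 = 1.581
AUC_0→∞ = 99.845 + 1.581 = 101.426 µg/mL·h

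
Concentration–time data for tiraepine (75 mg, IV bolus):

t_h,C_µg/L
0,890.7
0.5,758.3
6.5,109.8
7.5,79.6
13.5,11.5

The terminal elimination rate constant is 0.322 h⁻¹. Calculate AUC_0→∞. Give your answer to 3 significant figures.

AUC = 3420 µg/L·h

Trapezoidal AUC_0→13.5:
  [0→0.5]: (890.7+758.3)/2 × 0.5 = 412.25
  [0.5→6.5]: (758.3+109.8)/2 × 6 = 2604.3
  [6.5→7.5]: (109.8+79.6)/2 × 1 = 94.7
  [7.5→13.5]: (79.6+11.5)/2 × 6 = 273.3
  Sum = 3384.55 µg/L·h
Extrapolated tail: C_last / k_e = 11.5 / 0.322 = 35.714
AUC_0→∞ = 3384.55 + 35.714 = 3420.264 µg/L·h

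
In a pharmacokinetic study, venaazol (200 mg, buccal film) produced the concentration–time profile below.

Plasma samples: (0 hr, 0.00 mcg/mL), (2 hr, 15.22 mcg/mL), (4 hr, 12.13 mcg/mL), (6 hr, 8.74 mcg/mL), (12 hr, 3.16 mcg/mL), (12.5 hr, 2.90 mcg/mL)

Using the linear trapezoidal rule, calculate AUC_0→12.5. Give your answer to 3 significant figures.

AUC = 101 mcg/mL·hr

Trapezoidal AUC_0→12.5:
  [0→2]: (0.00+15.22)/2 × 2 = 15.22
  [2→4]: (15.22+12.13)/2 × 2 = 27.35
  [4→6]: (12.13+8.74)/2 × 2 = 20.87
  [6→12]: (8.74+3.16)/2 × 6 = 35.7
  [12→12.5]: (3.16+2.90)/2 × 0.5 = 1.515
  Sum = 100.655 mcg/mL·hr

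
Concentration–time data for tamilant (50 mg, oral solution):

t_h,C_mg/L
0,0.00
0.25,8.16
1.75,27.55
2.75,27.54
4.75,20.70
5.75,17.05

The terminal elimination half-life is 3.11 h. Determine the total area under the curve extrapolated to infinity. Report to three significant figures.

Trapezoidal AUC_0→5.75:
  [0→0.25]: (0.00+8.16)/2 × 0.25 = 1.02
  [0.25→1.75]: (8.16+27.55)/2 × 1.5 = 26.7825
  [1.75→2.75]: (27.55+27.54)/2 × 1 = 27.545
  [2.75→4.75]: (27.54+20.70)/2 × 2 = 48.24
  [4.75→5.75]: (20.70+17.05)/2 × 1 = 18.875
  Sum = 122.4625 mg/L·h
k_e = ln2 / t½ = 0.693147 / 3.11 = 0.2229 h^-1
Extrapolated tail: C_last / k_e = 17.05 / 0.2229 = 76.492
AUC_0→∞ = 122.4625 + 76.492 = 198.9545 mg/L·h

AUC = 199 mg/L·h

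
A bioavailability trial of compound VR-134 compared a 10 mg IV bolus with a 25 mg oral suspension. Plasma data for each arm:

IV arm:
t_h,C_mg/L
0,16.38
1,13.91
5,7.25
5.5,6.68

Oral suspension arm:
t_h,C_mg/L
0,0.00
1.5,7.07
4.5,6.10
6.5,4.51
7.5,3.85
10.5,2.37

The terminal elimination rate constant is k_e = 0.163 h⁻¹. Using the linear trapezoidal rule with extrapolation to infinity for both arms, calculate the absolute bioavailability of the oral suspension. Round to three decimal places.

F = 0.250

Trapezoidal AUC_0→5.5 (IV):
  [0→1]: (16.38+13.91)/2 × 1 = 15.145
  [1→5]: (13.91+7.25)/2 × 4 = 42.32
  [5→5.5]: (7.25+6.68)/2 × 0.5 = 3.4825
  Sum = 60.9475 mg/L·h
IV tail: 6.68/0.163 = 40.982; AUC_iv,0→∞ = 60.9475 + 40.982 = 101.9295 mg/L·h
Trapezoidal AUC_0→10.5 (oral suspension):
  [0→1.5]: (0.00+7.07)/2 × 1.5 = 5.3025
  [1.5→4.5]: (7.07+6.10)/2 × 3 = 19.755
  [4.5→6.5]: (6.10+4.51)/2 × 2 = 10.61
  [6.5→7.5]: (4.51+3.85)/2 × 1 = 4.18
  [7.5→10.5]: (3.85+2.37)/2 × 3 = 9.33
  Sum = 49.1775 mg/L·h
oral suspension tail: 2.37/0.163 = 14.540; AUC_ev,0→∞ = 49.1775 + 14.540 = 63.7175 mg/L·h
F = (AUC_ev/D_ev)/(AUC_iv/D_iv) = (63.7175/25)/(101.9295/10) = 2.5487/10.19295 = 0.2500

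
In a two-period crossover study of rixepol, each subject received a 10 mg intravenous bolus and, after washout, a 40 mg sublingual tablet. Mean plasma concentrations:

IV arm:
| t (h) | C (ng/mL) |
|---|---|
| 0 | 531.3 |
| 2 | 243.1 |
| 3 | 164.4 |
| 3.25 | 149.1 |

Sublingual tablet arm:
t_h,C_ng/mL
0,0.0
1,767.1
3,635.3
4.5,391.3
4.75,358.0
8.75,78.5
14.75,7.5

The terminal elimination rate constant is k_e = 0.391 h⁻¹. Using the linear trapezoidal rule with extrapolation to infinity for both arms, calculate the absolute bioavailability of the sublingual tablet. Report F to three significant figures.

Trapezoidal AUC_0→3.25 (IV):
  [0→2]: (531.3+243.1)/2 × 2 = 774.4
  [2→3]: (243.1+164.4)/2 × 1 = 203.75
  [3→3.25]: (164.4+149.1)/2 × 0.25 = 39.1875
  Sum = 1017.3375 ng/mL·h
IV tail: 149.1/0.391 = 381.330; AUC_iv,0→∞ = 1017.3375 + 381.330 = 1398.6675 ng/mL·h
Trapezoidal AUC_0→14.75 (sublingual tablet):
  [0→1]: (0.0+767.1)/2 × 1 = 383.55
  [1→3]: (767.1+635.3)/2 × 2 = 1402.4
  [3→4.5]: (635.3+391.3)/2 × 1.5 = 769.95
  [4.5→4.75]: (391.3+358.0)/2 × 0.25 = 93.6625
  [4.75→8.75]: (358.0+78.5)/2 × 4 = 873.0
  [8.75→14.75]: (78.5+7.5)/2 × 6 = 258.0
  Sum = 3780.5625 ng/mL·h
sublingual tablet tail: 7.5/0.391 = 19.182; AUC_ev,0→∞ = 3780.5625 + 19.182 = 3799.7445 ng/mL·h
F = (AUC_ev/D_ev)/(AUC_iv/D_iv) = (3799.7445/40)/(1398.6675/10) = 94.9936/139.86675 = 0.6792

F = 0.679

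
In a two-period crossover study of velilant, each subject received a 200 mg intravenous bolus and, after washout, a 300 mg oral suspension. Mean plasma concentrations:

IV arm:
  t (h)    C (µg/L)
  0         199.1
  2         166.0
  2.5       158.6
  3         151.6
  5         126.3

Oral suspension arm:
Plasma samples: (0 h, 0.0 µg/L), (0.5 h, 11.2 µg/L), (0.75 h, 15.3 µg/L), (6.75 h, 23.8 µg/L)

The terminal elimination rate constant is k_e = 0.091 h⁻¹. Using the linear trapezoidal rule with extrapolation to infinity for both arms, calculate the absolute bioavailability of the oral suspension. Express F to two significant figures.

F = 0.12

Trapezoidal AUC_0→5 (IV):
  [0→2]: (199.1+166.0)/2 × 2 = 365.1
  [2→2.5]: (166.0+158.6)/2 × 0.5 = 81.15
  [2.5→3]: (158.6+151.6)/2 × 0.5 = 77.55
  [3→5]: (151.6+126.3)/2 × 2 = 277.9
  Sum = 801.7 µg/L·h
IV tail: 126.3/0.091 = 1387.912; AUC_iv,0→∞ = 801.7 + 1387.912 = 2189.612 µg/L·h
Trapezoidal AUC_0→6.75 (oral suspension):
  [0→0.5]: (0.0+11.2)/2 × 0.5 = 2.8
  [0.5→0.75]: (11.2+15.3)/2 × 0.25 = 3.3125
  [0.75→6.75]: (15.3+23.8)/2 × 6 = 117.3
  Sum = 123.4125 µg/L·h
oral suspension tail: 23.8/0.091 = 261.538; AUC_ev,0→∞ = 123.4125 + 261.538 = 384.9505 µg/L·h
F = (AUC_ev/D_ev)/(AUC_iv/D_iv) = (384.9505/300)/(2189.612/200) = 1.28317/10.94806 = 0.1172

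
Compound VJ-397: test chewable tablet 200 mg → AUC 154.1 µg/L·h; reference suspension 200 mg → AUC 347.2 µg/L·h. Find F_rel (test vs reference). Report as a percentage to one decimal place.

F_rel = (AUC_test/D_test) / (AUC_ref/D_ref)
      = (154.1/200) / (347.2/200)
      = 0.7705 / 1.736 = 0.4438 = 44.38%

F_rel = 44.4%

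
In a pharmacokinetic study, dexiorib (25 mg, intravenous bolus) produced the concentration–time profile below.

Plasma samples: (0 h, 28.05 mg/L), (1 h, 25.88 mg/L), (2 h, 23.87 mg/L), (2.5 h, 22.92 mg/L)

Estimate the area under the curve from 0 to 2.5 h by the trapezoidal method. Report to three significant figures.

Trapezoidal AUC_0→2.5:
  [0→1]: (28.05+25.88)/2 × 1 = 26.965
  [1→2]: (25.88+23.87)/2 × 1 = 24.875
  [2→2.5]: (23.87+22.92)/2 × 0.5 = 11.6975
  Sum = 63.5375 mg/L·h

AUC = 63.5 mg/L·h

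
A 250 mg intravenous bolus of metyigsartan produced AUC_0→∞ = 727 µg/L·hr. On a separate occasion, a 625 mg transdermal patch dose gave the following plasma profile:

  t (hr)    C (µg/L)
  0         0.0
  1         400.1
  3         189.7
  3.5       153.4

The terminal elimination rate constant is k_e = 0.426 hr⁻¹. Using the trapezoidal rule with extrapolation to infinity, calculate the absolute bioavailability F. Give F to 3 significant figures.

Trapezoidal AUC_0→3.5 (transdermal patch):
  [0→1]: (0.0+400.1)/2 × 1 = 200.05
  [1→3]: (400.1+189.7)/2 × 2 = 589.8
  [3→3.5]: (189.7+153.4)/2 × 0.5 = 85.775
  Sum = 875.625 µg/L·hr
Tail: C_last/k_e = 153.4/0.426 = 360.094
AUC_0→∞ (transdermal patch) = 875.625 + 360.094 = 1235.719 µg/L·hr
F = (AUC_ev/D_ev)/(AUC_iv/D_iv) = (1235.719/625)/(727/250) = 1.9771504/2.908 = 0.6799

F = 0.680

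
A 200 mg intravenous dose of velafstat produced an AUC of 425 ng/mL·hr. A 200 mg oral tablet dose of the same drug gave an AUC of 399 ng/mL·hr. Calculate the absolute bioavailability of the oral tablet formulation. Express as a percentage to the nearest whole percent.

F = (AUC_ev / D_ev) / (AUC_iv / D_iv)
  = (399/200) / (425/200)
  = 1.995 / 2.125 = 0.9388
  = 93.88%

F = 94%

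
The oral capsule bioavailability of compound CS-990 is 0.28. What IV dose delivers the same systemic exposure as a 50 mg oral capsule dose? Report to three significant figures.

Systemic exposure from an extravascular dose = F × D_ev, so the equivalent IV dose is F × D_ev.
D_iv = F × D_ev = 0.28 × 50 = 14 mg

D_iv = 14.0 mg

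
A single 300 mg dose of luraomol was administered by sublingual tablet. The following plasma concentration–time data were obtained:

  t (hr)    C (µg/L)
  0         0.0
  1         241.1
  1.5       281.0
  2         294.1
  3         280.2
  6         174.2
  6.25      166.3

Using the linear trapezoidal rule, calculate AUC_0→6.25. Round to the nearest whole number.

AUC = 1406 µg/L·hr

Trapezoidal AUC_0→6.25:
  [0→1]: (0.0+241.1)/2 × 1 = 120.55
  [1→1.5]: (241.1+281.0)/2 × 0.5 = 130.525
  [1.5→2]: (281.0+294.1)/2 × 0.5 = 143.775
  [2→3]: (294.1+280.2)/2 × 1 = 287.15
  [3→6]: (280.2+174.2)/2 × 3 = 681.6
  [6→6.25]: (174.2+166.3)/2 × 0.25 = 42.5625
  Sum = 1406.1625 µg/L·hr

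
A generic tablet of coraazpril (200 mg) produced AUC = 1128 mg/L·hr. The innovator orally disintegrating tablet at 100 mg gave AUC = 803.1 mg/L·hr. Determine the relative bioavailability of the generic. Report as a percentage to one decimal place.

F_rel = 70.2%

F_rel = (AUC_test/D_test) / (AUC_ref/D_ref)
      = (1128/200) / (803.1/100)
      = 5.64 / 8.031 = 0.7023 = 70.23%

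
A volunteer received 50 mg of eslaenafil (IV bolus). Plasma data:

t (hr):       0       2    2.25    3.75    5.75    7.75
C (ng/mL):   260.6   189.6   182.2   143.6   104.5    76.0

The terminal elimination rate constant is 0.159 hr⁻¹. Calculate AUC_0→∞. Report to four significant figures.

AUC = 1648 ng/mL·hr

Trapezoidal AUC_0→7.75:
  [0→2]: (260.6+189.6)/2 × 2 = 450.2
  [2→2.25]: (189.6+182.2)/2 × 0.25 = 46.475
  [2.25→3.75]: (182.2+143.6)/2 × 1.5 = 244.35
  [3.75→5.75]: (143.6+104.5)/2 × 2 = 248.1
  [5.75→7.75]: (104.5+76.0)/2 × 2 = 180.5
  Sum = 1169.625 ng/mL·hr
Extrapolated tail: C_last / k_e = 76.0 / 0.159 = 477.987
AUC_0→∞ = 1169.625 + 477.987 = 1647.612 ng/mL·hr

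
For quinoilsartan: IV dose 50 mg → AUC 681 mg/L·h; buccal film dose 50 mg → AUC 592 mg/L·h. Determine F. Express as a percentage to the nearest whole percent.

F = 87%

F = (AUC_ev / D_ev) / (AUC_iv / D_iv)
  = (592/50) / (681/50)
  = 11.84 / 13.62 = 0.8693
  = 86.93%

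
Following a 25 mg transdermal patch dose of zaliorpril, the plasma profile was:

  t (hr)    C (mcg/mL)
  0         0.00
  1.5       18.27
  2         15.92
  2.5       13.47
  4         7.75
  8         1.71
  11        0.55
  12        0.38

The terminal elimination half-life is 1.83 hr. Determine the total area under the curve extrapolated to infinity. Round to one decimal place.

Trapezoidal AUC_0→12:
  [0→1.5]: (0.00+18.27)/2 × 1.5 = 13.7025
  [1.5→2]: (18.27+15.92)/2 × 0.5 = 8.5475
  [2→2.5]: (15.92+13.47)/2 × 0.5 = 7.3475
  [2.5→4]: (13.47+7.75)/2 × 1.5 = 15.915
  [4→8]: (7.75+1.71)/2 × 4 = 18.92
  [8→11]: (1.71+0.55)/2 × 3 = 3.39
  [11→12]: (0.55+0.38)/2 × 1 = 0.465
  Sum = 68.2875 mcg/mL·hr
k_e = ln2 / t½ = 0.693147 / 1.83 = 0.3788 hr^-1
Extrapolated tail: C_last / k_e = 0.38 / 0.3788 = 1.003
AUC_0→∞ = 68.2875 + 1.003 = 69.2905 mcg/mL·hr

AUC = 69.3 mcg/mL·hr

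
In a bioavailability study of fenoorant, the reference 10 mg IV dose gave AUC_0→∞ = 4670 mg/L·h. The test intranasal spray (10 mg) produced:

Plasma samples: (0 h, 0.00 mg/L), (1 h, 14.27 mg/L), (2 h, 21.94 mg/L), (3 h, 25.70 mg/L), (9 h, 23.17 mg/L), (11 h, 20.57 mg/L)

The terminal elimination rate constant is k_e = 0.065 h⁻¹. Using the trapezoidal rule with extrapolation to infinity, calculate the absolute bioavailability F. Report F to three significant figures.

Trapezoidal AUC_0→11 (intranasal spray):
  [0→1]: (0.00+14.27)/2 × 1 = 7.135
  [1→2]: (14.27+21.94)/2 × 1 = 18.105
  [2→3]: (21.94+25.70)/2 × 1 = 23.82
  [3→9]: (25.70+23.17)/2 × 6 = 146.61
  [9→11]: (23.17+20.57)/2 × 2 = 43.74
  Sum = 239.41 mg/L·h
Tail: C_last/k_e = 20.57/0.065 = 316.462
AUC_0→∞ (intranasal spray) = 239.41 + 316.462 = 555.872 mg/L·h
F = (AUC_ev/D_ev)/(AUC_iv/D_iv) = (555.872/10)/(4670/10) = 55.5872/467 = 0.1190

F = 0.119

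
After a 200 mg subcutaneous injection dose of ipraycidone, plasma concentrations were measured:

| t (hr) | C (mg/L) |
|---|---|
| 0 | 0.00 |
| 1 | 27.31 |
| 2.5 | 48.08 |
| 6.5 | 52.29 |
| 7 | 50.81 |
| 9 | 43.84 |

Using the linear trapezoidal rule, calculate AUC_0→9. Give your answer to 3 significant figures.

AUC = 391 mg/L·hr

Trapezoidal AUC_0→9:
  [0→1]: (0.00+27.31)/2 × 1 = 13.655
  [1→2.5]: (27.31+48.08)/2 × 1.5 = 56.5425
  [2.5→6.5]: (48.08+52.29)/2 × 4 = 200.74
  [6.5→7]: (52.29+50.81)/2 × 0.5 = 25.775
  [7→9]: (50.81+43.84)/2 × 2 = 94.65
  Sum = 391.3625 mg/L·hr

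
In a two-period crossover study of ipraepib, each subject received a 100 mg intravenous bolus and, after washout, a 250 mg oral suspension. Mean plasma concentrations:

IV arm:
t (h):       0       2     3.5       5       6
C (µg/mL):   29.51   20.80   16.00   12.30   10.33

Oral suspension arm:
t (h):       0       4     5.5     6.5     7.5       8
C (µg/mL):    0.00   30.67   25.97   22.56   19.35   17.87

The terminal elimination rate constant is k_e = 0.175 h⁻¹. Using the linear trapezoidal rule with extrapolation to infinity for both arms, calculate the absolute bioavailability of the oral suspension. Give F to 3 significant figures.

Trapezoidal AUC_0→6 (IV):
  [0→2]: (29.51+20.80)/2 × 2 = 50.31
  [2→3.5]: (20.80+16.00)/2 × 1.5 = 27.6
  [3.5→5]: (16.00+12.30)/2 × 1.5 = 21.225
  [5→6]: (12.30+10.33)/2 × 1 = 11.315
  Sum = 110.45 µg/mL·h
IV tail: 10.33/0.175 = 59.029; AUC_iv,0→∞ = 110.45 + 59.029 = 169.479 µg/mL·h
Trapezoidal AUC_0→8 (oral suspension):
  [0→4]: (0.00+30.67)/2 × 4 = 61.34
  [4→5.5]: (30.67+25.97)/2 × 1.5 = 42.48
  [5.5→6.5]: (25.97+22.56)/2 × 1 = 24.265
  [6.5→7.5]: (22.56+19.35)/2 × 1 = 20.955
  [7.5→8]: (19.35+17.87)/2 × 0.5 = 9.305
  Sum = 158.345 µg/mL·h
oral suspension tail: 17.87/0.175 = 102.114; AUC_ev,0→∞ = 158.345 + 102.114 = 260.459 µg/mL·h
F = (AUC_ev/D_ev)/(AUC_iv/D_iv) = (260.459/250)/(169.479/100) = 1.041836/1.69479 = 0.6147

F = 0.615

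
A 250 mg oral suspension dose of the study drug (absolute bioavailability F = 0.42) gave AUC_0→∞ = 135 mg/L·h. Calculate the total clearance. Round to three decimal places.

CL = F × Dose / AUC_0→∞
   = 0.42 × 250 / 135 = 0.777778 L/h

CL = 0.778 L/h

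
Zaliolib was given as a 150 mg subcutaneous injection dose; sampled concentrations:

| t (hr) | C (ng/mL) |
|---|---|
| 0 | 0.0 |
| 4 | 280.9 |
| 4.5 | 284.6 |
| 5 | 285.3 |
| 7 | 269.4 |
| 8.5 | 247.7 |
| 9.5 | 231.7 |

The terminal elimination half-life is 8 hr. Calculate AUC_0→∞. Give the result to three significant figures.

AUC = 4700 ng/mL·hr

Trapezoidal AUC_0→9.5:
  [0→4]: (0.0+280.9)/2 × 4 = 561.8
  [4→4.5]: (280.9+284.6)/2 × 0.5 = 141.375
  [4.5→5]: (284.6+285.3)/2 × 0.5 = 142.475
  [5→7]: (285.3+269.4)/2 × 2 = 554.7
  [7→8.5]: (269.4+247.7)/2 × 1.5 = 387.825
  [8.5→9.5]: (247.7+231.7)/2 × 1 = 239.7
  Sum = 2027.875 ng/mL·hr
k_e = ln2 / t½ = 0.693147 / 8 = 0.0866 hr^-1
Extrapolated tail: C_last / k_e = 231.7 / 0.0866 = 2675.520
AUC_0→∞ = 2027.875 + 2675.520 = 4703.395 ng/mL·hr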